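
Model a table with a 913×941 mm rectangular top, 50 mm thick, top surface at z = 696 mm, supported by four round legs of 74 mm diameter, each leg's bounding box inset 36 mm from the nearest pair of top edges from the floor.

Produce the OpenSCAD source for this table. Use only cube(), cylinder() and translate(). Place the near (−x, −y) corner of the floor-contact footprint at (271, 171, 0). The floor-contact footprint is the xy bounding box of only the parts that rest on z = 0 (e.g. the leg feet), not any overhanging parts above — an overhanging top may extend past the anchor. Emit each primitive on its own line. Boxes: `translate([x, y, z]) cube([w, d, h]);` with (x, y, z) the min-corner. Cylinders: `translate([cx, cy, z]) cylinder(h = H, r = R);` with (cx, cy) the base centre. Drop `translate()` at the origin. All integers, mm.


translate([235, 135, 646]) cube([913, 941, 50]);
translate([308, 208, 0]) cylinder(h = 646, r = 37);
translate([1075, 208, 0]) cylinder(h = 646, r = 37);
translate([308, 1003, 0]) cylinder(h = 646, r = 37);
translate([1075, 1003, 0]) cylinder(h = 646, r = 37);


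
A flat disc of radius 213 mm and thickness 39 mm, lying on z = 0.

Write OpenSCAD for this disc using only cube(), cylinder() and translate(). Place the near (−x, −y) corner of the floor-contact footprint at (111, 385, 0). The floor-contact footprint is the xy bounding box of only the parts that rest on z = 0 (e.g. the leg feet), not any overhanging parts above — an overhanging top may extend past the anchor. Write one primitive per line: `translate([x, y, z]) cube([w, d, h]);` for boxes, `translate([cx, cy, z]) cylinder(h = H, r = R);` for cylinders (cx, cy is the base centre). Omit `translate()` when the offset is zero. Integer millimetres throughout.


translate([324, 598, 0]) cylinder(h = 39, r = 213);


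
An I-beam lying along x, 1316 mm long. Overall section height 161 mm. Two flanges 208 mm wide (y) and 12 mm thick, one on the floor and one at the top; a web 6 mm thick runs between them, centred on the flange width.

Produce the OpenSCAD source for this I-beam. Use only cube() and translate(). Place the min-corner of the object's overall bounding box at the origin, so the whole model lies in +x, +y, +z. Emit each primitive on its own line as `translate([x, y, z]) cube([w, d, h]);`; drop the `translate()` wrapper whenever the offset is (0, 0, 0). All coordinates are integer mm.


cube([1316, 208, 12]);
translate([0, 101, 12]) cube([1316, 6, 137]);
translate([0, 0, 149]) cube([1316, 208, 12]);


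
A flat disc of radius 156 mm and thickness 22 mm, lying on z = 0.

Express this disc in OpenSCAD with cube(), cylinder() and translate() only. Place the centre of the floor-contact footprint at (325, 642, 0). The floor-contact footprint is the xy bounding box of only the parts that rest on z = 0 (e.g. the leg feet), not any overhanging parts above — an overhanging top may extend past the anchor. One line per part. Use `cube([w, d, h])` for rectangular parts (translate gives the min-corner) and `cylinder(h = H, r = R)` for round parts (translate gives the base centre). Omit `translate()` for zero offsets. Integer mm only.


translate([325, 642, 0]) cylinder(h = 22, r = 156);


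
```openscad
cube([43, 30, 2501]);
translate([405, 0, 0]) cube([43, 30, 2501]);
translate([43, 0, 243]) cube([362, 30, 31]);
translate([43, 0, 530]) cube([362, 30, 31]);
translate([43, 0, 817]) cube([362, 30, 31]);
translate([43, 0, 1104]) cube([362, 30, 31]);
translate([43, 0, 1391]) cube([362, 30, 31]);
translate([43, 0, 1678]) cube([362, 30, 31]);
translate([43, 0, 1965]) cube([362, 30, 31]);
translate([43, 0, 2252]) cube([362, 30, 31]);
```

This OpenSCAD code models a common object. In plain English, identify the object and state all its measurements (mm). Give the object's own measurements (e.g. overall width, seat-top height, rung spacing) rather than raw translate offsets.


A straight ladder. Two 43×30 mm vertical rails, 2501 mm tall, stand 448 mm apart (outside-to-outside) with their front faces coplanar on the −y side. 8 rungs, each 30 mm deep and 31 mm tall, span between the inner faces of the rails, front faces flush with the rails. The lowest rung's underside is at z = 243 mm and rungs are spaced 287 mm apart (underside to underside).


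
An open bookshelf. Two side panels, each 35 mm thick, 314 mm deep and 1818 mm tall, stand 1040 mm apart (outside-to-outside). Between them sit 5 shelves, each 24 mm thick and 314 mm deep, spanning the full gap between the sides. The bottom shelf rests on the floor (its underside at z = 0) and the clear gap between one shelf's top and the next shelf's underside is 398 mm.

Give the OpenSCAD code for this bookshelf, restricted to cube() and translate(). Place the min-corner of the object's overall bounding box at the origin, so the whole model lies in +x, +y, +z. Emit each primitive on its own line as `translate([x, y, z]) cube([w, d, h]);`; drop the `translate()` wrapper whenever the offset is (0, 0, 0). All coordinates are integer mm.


cube([35, 314, 1818]);
translate([1005, 0, 0]) cube([35, 314, 1818]);
translate([35, 0, 0]) cube([970, 314, 24]);
translate([35, 0, 422]) cube([970, 314, 24]);
translate([35, 0, 844]) cube([970, 314, 24]);
translate([35, 0, 1266]) cube([970, 314, 24]);
translate([35, 0, 1688]) cube([970, 314, 24]);


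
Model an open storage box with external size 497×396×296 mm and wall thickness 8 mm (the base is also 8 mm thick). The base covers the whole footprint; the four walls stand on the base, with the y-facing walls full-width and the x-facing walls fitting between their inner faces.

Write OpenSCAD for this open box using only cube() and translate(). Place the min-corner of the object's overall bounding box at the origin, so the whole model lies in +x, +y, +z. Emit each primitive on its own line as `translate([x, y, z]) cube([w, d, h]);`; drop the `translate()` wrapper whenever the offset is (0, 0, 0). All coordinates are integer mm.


cube([497, 396, 8]);
translate([0, 0, 8]) cube([497, 8, 288]);
translate([0, 388, 8]) cube([497, 8, 288]);
translate([0, 8, 8]) cube([8, 380, 288]);
translate([489, 8, 8]) cube([8, 380, 288]);


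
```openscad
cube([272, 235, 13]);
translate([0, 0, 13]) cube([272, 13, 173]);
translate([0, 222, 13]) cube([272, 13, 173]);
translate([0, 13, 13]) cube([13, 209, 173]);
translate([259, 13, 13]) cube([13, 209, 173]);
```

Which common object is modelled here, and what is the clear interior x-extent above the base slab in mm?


An open box. The internal width is 246 mm.

A 272×235 base slab with four walls standing on it — an open box. The base is 272 mm wide and the walls are 13 mm thick, so the internal width is 272 − 2 × 13 = 246 mm.


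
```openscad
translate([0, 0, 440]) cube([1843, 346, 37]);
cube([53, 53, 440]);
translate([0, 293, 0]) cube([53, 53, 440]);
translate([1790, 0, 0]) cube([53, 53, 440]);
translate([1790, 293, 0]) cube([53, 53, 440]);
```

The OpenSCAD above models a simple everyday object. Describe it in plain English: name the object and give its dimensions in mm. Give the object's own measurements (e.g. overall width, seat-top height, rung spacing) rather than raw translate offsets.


A long wooden bench with a 1843 mm (x) × 346 mm (y) seat, 37 mm thick, its top surface 477 mm above the floor. Four 53 mm square legs at the seat corners, flush with the edges, run from z = 0 to the seat underside.


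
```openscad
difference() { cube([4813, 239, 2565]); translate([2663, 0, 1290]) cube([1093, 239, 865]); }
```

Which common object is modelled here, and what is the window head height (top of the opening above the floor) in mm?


A wall with a window opening. The window head height is 2155 mm.

A wall with a rectangular opening subtracted — a window. Sill at z = 1290, opening 865 mm tall, so the head is at 1290 + 865 = 2155 mm.


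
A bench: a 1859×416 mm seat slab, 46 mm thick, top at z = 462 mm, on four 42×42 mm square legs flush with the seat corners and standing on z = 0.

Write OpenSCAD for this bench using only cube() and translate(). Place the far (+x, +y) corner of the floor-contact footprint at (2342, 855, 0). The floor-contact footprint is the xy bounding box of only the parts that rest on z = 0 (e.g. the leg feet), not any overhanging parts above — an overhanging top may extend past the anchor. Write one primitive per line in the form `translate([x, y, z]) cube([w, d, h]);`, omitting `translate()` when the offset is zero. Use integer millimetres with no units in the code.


// leg_h = 462 − 46 = 416
translate([483, 439, 416]) cube([1859, 416, 46]);
translate([483, 439, 0]) cube([42, 42, 416]);
translate([483, 813, 0]) cube([42, 42, 416]);
translate([2300, 439, 0]) cube([42, 42, 416]);
translate([2300, 813, 0]) cube([42, 42, 416]);


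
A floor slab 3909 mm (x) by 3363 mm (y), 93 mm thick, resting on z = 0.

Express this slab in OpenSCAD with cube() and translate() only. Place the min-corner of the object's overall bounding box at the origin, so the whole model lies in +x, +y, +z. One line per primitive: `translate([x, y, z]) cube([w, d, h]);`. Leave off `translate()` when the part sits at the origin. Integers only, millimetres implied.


cube([3909, 3363, 93]);


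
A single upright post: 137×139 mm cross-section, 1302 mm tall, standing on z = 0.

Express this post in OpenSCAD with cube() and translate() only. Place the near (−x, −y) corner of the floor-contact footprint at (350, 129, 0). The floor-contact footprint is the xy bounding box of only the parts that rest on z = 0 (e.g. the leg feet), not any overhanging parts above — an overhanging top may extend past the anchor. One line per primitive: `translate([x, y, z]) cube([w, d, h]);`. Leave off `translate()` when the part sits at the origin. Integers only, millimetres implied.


translate([350, 129, 0]) cube([137, 139, 1302]);


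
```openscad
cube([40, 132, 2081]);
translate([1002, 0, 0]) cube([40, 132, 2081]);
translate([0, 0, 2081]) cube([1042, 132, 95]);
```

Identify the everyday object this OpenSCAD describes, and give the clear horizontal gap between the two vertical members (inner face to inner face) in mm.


A door frame. The clear opening width is 962 mm.

Two 2081 mm tall posts with a header on top — a door frame. The left jamb is 40 mm wide at x = 0; the right jamb starts at x = 1002. The clear opening is 1002 − 40 = 962 mm.


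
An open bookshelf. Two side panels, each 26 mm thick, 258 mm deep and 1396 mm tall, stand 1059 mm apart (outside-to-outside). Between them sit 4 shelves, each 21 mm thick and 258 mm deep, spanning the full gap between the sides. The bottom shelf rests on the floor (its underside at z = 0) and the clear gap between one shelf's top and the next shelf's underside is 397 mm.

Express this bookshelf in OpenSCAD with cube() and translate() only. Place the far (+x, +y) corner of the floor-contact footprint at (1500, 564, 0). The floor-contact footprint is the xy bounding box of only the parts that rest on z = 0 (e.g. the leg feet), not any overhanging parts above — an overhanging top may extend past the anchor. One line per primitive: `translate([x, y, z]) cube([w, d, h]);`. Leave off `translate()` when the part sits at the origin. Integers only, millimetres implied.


translate([441, 306, 0]) cube([26, 258, 1396]);
translate([1474, 306, 0]) cube([26, 258, 1396]);
translate([467, 306, 0]) cube([1007, 258, 21]);
translate([467, 306, 418]) cube([1007, 258, 21]);
translate([467, 306, 836]) cube([1007, 258, 21]);
translate([467, 306, 1254]) cube([1007, 258, 21]);


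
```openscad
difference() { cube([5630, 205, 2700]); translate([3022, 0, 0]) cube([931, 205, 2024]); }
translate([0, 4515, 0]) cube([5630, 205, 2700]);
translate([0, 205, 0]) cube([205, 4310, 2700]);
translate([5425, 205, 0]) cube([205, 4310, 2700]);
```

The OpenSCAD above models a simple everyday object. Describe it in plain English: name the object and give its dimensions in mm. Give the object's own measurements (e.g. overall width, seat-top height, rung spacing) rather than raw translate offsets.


A single room: four walls, each 2700 mm tall and 205 mm thick, enclosing an outside footprint 5630×4720 mm (x × y), no floor or roof. The front and back walls (−y and +y sides) run the full x-width; the side walls fit between their inner faces. A door opening 931 mm wide and 2024 mm tall is cut through the front wall from the floor up, its −x edge 3022 mm from the wall's −x end.


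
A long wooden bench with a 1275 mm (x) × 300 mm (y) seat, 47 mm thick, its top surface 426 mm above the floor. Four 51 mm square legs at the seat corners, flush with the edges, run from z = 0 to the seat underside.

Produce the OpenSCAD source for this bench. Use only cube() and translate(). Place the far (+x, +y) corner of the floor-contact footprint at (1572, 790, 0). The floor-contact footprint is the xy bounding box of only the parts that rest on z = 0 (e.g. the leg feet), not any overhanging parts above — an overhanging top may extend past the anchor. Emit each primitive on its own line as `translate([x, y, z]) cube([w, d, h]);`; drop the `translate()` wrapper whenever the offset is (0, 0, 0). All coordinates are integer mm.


translate([297, 490, 379]) cube([1275, 300, 47]);
translate([297, 490, 0]) cube([51, 51, 379]);
translate([297, 739, 0]) cube([51, 51, 379]);
translate([1521, 490, 0]) cube([51, 51, 379]);
translate([1521, 739, 0]) cube([51, 51, 379]);


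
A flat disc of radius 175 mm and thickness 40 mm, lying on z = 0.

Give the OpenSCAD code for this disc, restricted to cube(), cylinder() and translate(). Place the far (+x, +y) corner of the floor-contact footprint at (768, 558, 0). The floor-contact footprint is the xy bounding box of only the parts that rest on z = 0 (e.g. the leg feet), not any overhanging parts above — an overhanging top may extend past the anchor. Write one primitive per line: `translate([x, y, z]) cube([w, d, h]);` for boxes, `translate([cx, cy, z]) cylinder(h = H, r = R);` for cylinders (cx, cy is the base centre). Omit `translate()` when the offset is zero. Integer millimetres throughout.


translate([593, 383, 0]) cylinder(h = 40, r = 175);


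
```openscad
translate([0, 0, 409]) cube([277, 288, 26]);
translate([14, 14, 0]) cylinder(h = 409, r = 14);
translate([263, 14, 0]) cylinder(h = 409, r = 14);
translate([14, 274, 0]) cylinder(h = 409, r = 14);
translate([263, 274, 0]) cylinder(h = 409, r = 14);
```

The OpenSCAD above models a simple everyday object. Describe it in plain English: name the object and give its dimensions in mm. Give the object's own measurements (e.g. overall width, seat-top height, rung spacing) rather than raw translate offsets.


A four-legged stool. The seat is a 277×288×26 mm slab whose top surface is at z = 435 mm; four round legs, each 28 mm in diameter, run from the floor (z = 0) to the underside of the seat, each leg's axis is inset half a diameter from the nearest pair of seat edges (so the leg's bounding box is flush with the corner).


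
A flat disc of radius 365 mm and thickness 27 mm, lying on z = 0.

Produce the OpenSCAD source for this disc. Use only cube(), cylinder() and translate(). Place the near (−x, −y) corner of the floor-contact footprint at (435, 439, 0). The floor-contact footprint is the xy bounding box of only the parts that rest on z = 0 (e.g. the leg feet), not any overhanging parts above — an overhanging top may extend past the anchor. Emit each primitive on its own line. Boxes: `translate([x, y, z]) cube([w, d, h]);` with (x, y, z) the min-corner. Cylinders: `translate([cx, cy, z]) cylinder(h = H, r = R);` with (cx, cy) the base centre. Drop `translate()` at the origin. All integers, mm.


translate([800, 804, 0]) cylinder(h = 27, r = 365);


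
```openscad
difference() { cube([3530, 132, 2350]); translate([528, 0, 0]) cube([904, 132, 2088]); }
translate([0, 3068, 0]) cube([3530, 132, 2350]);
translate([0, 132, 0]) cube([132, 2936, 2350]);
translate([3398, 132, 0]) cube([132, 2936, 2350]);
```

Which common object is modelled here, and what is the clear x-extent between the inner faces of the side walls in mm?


A single room. The interior width is 3266 mm.

Four walls enclosing a rectangle with a door in the front wall — a room. Outside width 3530 minus two 132 mm walls gives 3266 mm.


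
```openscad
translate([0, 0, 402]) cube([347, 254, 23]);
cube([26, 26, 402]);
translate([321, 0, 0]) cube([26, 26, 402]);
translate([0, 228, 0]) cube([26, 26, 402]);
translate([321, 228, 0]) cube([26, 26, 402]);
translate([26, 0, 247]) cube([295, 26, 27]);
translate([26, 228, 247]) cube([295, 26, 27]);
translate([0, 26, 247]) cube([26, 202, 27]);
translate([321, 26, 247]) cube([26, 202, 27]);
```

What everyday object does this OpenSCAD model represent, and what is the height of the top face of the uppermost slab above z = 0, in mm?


A stool. The seat height is 425 mm.

A 347×254×23 slab at z = 402 on four corner posts — a stool. The seat top is 402 + 23 = 425 mm.


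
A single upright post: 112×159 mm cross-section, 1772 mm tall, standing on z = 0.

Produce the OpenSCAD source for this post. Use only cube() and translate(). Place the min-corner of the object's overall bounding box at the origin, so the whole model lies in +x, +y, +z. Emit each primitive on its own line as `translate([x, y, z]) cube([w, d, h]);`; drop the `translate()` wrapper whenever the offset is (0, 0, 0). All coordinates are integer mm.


cube([112, 159, 1772]);


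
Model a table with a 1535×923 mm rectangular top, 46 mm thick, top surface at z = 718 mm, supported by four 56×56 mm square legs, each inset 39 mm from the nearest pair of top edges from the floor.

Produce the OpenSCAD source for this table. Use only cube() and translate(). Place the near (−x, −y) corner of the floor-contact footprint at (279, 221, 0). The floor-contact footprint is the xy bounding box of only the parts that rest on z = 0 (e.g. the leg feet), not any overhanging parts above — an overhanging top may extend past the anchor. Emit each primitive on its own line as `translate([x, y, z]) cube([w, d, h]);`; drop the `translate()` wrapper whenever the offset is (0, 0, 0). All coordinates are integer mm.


translate([240, 182, 672]) cube([1535, 923, 46]);
translate([279, 221, 0]) cube([56, 56, 672]);
translate([1680, 221, 0]) cube([56, 56, 672]);
translate([279, 1010, 0]) cube([56, 56, 672]);
translate([1680, 1010, 0]) cube([56, 56, 672]);


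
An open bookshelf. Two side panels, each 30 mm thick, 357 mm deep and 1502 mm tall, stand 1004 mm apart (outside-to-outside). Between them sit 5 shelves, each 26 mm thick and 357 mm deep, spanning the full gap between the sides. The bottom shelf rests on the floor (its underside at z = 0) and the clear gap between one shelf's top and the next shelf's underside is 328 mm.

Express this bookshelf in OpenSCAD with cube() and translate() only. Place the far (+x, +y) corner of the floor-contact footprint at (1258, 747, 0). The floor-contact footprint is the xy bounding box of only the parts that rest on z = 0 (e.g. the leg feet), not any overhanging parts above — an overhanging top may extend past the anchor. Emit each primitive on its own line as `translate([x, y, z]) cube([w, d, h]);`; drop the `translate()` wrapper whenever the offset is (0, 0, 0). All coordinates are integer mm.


translate([254, 390, 0]) cube([30, 357, 1502]);
translate([1228, 390, 0]) cube([30, 357, 1502]);
translate([284, 390, 0]) cube([944, 357, 26]);
translate([284, 390, 354]) cube([944, 357, 26]);
translate([284, 390, 708]) cube([944, 357, 26]);
translate([284, 390, 1062]) cube([944, 357, 26]);
translate([284, 390, 1416]) cube([944, 357, 26]);


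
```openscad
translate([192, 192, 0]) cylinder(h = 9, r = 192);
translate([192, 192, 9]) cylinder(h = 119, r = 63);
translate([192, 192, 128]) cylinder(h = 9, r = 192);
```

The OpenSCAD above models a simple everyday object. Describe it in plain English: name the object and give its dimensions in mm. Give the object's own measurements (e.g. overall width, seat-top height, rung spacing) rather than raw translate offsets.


A spool: two coaxial disc flanges of radius 192 mm and thickness 9 mm, joined by a core cylinder of radius 63 mm and height 119 mm. The lower flange rests on z = 0 and the three cylinders share a vertical axis.


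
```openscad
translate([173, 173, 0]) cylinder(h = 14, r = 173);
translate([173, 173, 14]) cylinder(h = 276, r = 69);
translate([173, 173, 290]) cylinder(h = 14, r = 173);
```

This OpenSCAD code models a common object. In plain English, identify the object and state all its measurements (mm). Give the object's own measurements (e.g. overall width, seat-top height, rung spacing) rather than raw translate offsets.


A spool: two coaxial disc flanges of radius 173 mm and thickness 14 mm, joined by a core cylinder of radius 69 mm and height 276 mm. The lower flange rests on z = 0 and the three cylinders share a vertical axis.


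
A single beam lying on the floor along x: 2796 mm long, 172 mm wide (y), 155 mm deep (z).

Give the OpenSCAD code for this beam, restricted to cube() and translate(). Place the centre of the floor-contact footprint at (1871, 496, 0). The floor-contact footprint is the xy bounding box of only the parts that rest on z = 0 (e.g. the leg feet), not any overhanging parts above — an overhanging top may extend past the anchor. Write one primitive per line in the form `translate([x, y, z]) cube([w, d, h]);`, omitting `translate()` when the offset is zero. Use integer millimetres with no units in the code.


translate([473, 410, 0]) cube([2796, 172, 155]);


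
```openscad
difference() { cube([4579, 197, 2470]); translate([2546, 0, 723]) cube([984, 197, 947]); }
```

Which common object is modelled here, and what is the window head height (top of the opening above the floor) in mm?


A wall with a window opening. The window head height is 1670 mm.

A wall with a rectangular opening subtracted — a window. Sill at z = 723, opening 947 mm tall, so the head is at 723 + 947 = 1670 mm.


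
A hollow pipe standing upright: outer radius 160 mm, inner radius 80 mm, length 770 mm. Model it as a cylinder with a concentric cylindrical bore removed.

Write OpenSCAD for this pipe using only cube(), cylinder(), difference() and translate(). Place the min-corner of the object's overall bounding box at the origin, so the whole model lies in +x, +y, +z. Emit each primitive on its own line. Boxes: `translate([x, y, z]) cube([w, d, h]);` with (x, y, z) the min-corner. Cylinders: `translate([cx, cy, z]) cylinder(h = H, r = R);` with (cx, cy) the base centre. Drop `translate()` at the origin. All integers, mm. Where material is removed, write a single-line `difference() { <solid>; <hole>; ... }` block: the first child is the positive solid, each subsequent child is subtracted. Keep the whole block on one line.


difference() { translate([160, 160, 0]) cylinder(h = 770, r = 160); translate([160, 160, 0]) cylinder(h = 770, r = 80); }


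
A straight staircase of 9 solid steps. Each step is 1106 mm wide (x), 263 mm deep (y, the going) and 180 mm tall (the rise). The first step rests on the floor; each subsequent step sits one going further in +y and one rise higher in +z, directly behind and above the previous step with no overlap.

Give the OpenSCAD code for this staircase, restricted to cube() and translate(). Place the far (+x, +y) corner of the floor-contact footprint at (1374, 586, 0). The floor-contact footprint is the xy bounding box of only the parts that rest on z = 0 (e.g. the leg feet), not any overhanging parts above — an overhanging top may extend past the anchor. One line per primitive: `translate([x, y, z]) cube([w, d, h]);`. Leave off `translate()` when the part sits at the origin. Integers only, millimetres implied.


translate([268, 323, 0]) cube([1106, 263, 180]);
translate([268, 586, 180]) cube([1106, 263, 180]);
translate([268, 849, 360]) cube([1106, 263, 180]);
translate([268, 1112, 540]) cube([1106, 263, 180]);
translate([268, 1375, 720]) cube([1106, 263, 180]);
translate([268, 1638, 900]) cube([1106, 263, 180]);
translate([268, 1901, 1080]) cube([1106, 263, 180]);
translate([268, 2164, 1260]) cube([1106, 263, 180]);
translate([268, 2427, 1440]) cube([1106, 263, 180]);


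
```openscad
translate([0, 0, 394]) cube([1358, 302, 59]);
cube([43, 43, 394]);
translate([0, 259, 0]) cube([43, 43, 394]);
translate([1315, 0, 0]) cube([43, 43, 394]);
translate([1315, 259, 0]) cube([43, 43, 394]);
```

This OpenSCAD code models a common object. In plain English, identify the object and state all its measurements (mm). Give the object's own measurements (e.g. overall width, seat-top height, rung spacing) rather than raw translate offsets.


A long wooden bench with a 1358 mm (x) × 302 mm (y) seat, 59 mm thick, its top surface 453 mm above the floor. Four 43 mm square legs at the seat corners, flush with the edges, run from z = 0 to the seat underside.


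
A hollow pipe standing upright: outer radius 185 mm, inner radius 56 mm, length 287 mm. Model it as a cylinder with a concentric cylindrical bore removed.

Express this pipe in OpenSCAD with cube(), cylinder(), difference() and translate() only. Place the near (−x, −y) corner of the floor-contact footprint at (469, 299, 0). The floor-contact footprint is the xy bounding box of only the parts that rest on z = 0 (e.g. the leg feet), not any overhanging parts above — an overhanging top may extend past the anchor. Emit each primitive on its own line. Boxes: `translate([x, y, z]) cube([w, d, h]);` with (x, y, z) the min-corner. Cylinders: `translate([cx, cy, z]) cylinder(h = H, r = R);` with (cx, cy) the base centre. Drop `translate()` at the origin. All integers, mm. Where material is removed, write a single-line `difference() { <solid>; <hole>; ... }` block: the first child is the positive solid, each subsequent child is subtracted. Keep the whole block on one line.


difference() { translate([654, 484, 0]) cylinder(h = 287, r = 185); translate([654, 484, 0]) cylinder(h = 287, r = 56); }


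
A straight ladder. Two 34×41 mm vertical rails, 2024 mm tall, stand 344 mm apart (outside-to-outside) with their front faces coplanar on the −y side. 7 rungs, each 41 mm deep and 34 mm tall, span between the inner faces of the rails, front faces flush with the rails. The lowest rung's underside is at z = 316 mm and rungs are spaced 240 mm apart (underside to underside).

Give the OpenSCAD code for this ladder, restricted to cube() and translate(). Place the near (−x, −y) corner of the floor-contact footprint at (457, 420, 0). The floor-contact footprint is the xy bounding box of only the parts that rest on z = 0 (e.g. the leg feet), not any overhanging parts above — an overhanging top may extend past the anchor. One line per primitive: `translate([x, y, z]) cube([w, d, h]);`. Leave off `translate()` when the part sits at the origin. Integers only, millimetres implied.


translate([457, 420, 0]) cube([34, 41, 2024]);
translate([767, 420, 0]) cube([34, 41, 2024]);
translate([491, 420, 316]) cube([276, 41, 34]);
translate([491, 420, 556]) cube([276, 41, 34]);
translate([491, 420, 796]) cube([276, 41, 34]);
translate([491, 420, 1036]) cube([276, 41, 34]);
translate([491, 420, 1276]) cube([276, 41, 34]);
translate([491, 420, 1516]) cube([276, 41, 34]);
translate([491, 420, 1756]) cube([276, 41, 34]);


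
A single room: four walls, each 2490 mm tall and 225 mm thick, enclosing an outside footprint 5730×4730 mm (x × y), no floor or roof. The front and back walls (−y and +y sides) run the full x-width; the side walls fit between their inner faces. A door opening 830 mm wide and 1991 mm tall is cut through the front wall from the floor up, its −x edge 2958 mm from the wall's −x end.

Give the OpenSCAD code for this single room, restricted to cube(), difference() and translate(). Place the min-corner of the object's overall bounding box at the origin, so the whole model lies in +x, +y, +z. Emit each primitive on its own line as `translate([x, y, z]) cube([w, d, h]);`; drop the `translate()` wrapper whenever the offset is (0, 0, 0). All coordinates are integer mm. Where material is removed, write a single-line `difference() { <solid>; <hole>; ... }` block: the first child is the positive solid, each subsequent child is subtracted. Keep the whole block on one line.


difference() { cube([5730, 225, 2490]); translate([2958, 0, 0]) cube([830, 225, 1991]); }
translate([0, 4505, 0]) cube([5730, 225, 2490]);
translate([0, 225, 0]) cube([225, 4280, 2490]);
translate([5505, 225, 0]) cube([225, 4280, 2490]);


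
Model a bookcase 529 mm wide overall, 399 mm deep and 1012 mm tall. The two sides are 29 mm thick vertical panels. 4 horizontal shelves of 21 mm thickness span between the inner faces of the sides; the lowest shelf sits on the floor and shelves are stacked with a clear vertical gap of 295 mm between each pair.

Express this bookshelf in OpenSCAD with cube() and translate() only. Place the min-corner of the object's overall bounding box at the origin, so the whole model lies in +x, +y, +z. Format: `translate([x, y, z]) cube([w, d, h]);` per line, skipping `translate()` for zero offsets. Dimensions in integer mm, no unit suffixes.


cube([29, 399, 1012]);
translate([500, 0, 0]) cube([29, 399, 1012]);
translate([29, 0, 0]) cube([471, 399, 21]);
translate([29, 0, 316]) cube([471, 399, 21]);
translate([29, 0, 632]) cube([471, 399, 21]);
translate([29, 0, 948]) cube([471, 399, 21]);


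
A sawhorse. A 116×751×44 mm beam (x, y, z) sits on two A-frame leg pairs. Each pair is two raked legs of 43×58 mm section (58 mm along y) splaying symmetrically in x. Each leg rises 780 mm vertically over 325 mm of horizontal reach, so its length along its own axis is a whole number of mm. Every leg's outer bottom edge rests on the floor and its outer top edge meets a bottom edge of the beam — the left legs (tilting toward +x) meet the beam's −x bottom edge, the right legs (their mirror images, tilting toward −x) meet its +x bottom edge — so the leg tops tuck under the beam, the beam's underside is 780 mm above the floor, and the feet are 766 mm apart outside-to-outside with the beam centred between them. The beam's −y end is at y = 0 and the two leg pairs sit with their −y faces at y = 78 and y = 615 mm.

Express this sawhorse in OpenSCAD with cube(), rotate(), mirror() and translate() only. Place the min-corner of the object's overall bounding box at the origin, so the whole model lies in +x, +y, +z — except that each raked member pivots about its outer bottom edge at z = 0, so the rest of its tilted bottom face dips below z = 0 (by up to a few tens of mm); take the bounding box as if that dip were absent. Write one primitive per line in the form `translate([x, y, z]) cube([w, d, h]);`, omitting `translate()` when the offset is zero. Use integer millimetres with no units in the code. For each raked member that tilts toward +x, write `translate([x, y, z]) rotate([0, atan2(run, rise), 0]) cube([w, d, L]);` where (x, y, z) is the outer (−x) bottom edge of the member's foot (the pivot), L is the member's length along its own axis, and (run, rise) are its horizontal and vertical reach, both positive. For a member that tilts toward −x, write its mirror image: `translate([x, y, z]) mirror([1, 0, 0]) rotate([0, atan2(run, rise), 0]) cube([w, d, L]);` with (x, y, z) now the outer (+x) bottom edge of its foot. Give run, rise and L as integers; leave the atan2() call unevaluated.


translate([325, 0, 780]) cube([116, 751, 44]);
translate([0, 78, 0]) rotate([0, atan2(325, 780), 0]) cube([43, 58, 845]);
translate([766, 78, 0]) mirror([1, 0, 0]) rotate([0, atan2(325, 780), 0]) cube([43, 58, 845]);
translate([0, 615, 0]) rotate([0, atan2(325, 780), 0]) cube([43, 58, 845]);
translate([766, 615, 0]) mirror([1, 0, 0]) rotate([0, atan2(325, 780), 0]) cube([43, 58, 845]);


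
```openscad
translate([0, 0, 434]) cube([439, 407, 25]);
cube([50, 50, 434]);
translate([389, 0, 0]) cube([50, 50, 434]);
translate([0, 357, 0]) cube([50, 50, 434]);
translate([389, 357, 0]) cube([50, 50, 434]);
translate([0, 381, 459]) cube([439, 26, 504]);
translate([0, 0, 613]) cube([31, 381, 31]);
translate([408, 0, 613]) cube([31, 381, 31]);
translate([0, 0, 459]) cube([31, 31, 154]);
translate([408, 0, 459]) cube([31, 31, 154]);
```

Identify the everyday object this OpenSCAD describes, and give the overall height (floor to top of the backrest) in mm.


A chair. The overall height is 963 mm.

A slab on four corner posts with a tall panel at the back — a chair. The seat slab sits at z = 434 with thickness 25, and the 504 mm backrest starts at the seat top, so the overall height is 434 + 25 + 504 = 963 mm.


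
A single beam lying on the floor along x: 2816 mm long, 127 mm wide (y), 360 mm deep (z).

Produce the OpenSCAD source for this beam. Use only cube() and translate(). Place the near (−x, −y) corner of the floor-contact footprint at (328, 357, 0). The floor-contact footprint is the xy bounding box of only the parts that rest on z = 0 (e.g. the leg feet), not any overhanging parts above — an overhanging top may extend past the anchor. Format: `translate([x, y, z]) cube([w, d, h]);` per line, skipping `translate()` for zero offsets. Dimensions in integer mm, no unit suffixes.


translate([328, 357, 0]) cube([2816, 127, 360]);


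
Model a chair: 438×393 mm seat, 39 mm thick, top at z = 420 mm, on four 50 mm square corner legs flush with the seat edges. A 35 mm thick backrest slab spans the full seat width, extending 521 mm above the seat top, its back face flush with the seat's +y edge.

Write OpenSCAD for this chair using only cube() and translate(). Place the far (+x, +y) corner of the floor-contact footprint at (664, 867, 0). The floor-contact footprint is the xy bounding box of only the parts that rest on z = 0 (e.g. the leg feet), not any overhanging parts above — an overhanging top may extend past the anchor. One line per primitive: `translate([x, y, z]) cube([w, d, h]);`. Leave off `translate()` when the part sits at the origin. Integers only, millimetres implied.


translate([226, 474, 381]) cube([438, 393, 39]);
translate([226, 474, 0]) cube([50, 50, 381]);
translate([614, 474, 0]) cube([50, 50, 381]);
translate([226, 817, 0]) cube([50, 50, 381]);
translate([614, 817, 0]) cube([50, 50, 381]);
translate([226, 832, 420]) cube([438, 35, 521]);


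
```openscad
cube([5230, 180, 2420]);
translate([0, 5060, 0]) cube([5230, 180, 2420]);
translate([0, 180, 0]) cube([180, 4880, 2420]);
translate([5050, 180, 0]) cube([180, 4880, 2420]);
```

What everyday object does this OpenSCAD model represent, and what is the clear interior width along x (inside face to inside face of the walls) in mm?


A house (or room) frame. The interior width is 4870 mm.

Four 2420 mm walls enclosing a rectangle with no floor or roof — a room or house frame. Outside width is 5230 mm and wall thickness is 180 mm, so the interior width is 5230 − 2 × 180 = 4870 mm.


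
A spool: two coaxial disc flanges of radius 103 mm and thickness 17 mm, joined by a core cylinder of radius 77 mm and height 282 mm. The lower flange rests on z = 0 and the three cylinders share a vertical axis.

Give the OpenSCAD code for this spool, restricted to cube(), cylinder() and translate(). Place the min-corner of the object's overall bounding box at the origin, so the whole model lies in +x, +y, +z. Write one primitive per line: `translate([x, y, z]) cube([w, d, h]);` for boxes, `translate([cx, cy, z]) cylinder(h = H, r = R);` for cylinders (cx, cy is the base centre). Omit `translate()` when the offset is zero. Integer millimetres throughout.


translate([103, 103, 0]) cylinder(h = 17, r = 103);
translate([103, 103, 17]) cylinder(h = 282, r = 77);
translate([103, 103, 299]) cylinder(h = 17, r = 103);


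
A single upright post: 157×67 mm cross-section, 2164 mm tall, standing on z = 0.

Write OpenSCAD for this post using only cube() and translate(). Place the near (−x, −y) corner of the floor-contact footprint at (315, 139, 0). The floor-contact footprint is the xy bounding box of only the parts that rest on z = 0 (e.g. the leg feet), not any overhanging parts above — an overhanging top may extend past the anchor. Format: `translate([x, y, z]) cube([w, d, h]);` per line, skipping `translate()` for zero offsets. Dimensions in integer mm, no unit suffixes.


translate([315, 139, 0]) cube([157, 67, 2164]);


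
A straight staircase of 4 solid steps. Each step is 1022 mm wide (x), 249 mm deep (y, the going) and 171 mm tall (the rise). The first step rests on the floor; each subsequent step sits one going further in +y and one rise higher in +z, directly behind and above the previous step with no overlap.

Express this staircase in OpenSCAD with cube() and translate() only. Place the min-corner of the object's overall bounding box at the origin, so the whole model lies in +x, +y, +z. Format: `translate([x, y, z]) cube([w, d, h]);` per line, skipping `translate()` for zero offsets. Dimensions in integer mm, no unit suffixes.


cube([1022, 249, 171]);
translate([0, 249, 171]) cube([1022, 249, 171]);
translate([0, 498, 342]) cube([1022, 249, 171]);
translate([0, 747, 513]) cube([1022, 249, 171]);


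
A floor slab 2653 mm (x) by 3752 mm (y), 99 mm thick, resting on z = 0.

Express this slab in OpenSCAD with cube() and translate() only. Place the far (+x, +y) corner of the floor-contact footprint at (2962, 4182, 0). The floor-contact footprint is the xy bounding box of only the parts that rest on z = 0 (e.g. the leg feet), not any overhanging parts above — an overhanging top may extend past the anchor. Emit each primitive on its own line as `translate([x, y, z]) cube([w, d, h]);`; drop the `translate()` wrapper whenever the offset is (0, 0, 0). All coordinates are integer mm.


translate([309, 430, 0]) cube([2653, 3752, 99]);


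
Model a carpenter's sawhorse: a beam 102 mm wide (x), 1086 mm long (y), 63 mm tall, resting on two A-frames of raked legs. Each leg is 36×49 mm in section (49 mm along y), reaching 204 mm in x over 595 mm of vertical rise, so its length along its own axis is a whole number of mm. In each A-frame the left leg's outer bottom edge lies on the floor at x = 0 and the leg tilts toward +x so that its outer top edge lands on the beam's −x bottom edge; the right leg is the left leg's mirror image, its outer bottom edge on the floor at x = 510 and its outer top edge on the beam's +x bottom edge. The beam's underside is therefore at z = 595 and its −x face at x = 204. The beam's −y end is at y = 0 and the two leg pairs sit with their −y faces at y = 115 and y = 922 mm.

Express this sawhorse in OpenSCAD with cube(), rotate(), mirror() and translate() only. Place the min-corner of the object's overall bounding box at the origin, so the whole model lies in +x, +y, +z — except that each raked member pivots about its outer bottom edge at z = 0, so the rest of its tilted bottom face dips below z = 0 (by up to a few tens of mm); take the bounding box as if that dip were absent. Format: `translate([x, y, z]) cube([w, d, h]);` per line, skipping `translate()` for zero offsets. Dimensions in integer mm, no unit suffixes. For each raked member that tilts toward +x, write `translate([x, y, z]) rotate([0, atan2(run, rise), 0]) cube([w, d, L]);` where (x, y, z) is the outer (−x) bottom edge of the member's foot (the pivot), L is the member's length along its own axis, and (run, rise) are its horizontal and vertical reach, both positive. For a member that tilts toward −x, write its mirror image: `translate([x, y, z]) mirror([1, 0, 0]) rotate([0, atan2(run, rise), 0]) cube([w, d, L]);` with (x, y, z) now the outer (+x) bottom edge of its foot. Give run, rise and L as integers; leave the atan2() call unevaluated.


translate([204, 0, 595]) cube([102, 1086, 63]);
translate([0, 115, 0]) rotate([0, atan2(204, 595), 0]) cube([36, 49, 629]);
translate([510, 115, 0]) mirror([1, 0, 0]) rotate([0, atan2(204, 595), 0]) cube([36, 49, 629]);
translate([0, 922, 0]) rotate([0, atan2(204, 595), 0]) cube([36, 49, 629]);
translate([510, 922, 0]) mirror([1, 0, 0]) rotate([0, atan2(204, 595), 0]) cube([36, 49, 629]);
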